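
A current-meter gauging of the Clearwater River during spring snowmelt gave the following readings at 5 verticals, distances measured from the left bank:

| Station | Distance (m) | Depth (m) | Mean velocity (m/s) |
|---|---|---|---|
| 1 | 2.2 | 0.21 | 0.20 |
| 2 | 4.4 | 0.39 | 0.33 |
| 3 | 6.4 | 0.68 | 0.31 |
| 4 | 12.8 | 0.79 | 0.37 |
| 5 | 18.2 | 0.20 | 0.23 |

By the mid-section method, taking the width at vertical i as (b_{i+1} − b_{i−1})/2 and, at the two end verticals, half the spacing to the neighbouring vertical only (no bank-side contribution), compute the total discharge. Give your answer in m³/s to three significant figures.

3.05 m³/s

w_1 = (4.4 − 2.2)/2 = 1.1 m; q_1 = 0.20 × 0.21 × 1.1 = 0.04620 m³/s
w_2 = (6.4 − 2.2)/2 = 2.1 m; q_2 = 0.33 × 0.39 × 2.1 = 0.2703 m³/s
w_3 = (12.8 − 4.4)/2 = 4.2 m; q_3 = 0.31 × 0.68 × 4.2 = 0.8854 m³/s
w_4 = (18.2 − 6.4)/2 = 5.9 m; q_4 = 0.37 × 0.79 × 5.9 = 1.725 m³/s
w_5 = (18.2 − 12.8)/2 = 2.7 m; q_5 = 0.23 × 0.20 × 2.7 = 0.1242 m³/s
Q = Σ qᵢ = 3.051 m³/s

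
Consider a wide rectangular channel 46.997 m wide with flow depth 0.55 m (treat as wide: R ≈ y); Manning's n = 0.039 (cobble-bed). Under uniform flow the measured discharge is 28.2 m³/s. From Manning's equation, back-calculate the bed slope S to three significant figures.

0.00402

A = b·y = 46.997 × 0.55 = 25.85 m²
Wide channel: R ≈ y = 0.55 m
S = (Q·n / (1·A·R^(2/3)))² = (28.2×0.039 / (1×25.85×0.6713))² = 0.004017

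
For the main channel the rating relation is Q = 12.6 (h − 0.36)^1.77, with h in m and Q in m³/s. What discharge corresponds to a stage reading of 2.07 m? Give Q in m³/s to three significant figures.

32.6 m³/s

Q = 12.6 × (2.07 − 0.36)^1.77 = 12.6 × 1.71^1.77 = 32.57 m³/s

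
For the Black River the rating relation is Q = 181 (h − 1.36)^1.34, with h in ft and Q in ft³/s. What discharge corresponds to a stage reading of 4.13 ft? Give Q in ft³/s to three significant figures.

Q = 181 × (4.13 − 1.36)^1.34 = 181 × 2.77^1.34 = 708.9 ft³/s

709 ft³/s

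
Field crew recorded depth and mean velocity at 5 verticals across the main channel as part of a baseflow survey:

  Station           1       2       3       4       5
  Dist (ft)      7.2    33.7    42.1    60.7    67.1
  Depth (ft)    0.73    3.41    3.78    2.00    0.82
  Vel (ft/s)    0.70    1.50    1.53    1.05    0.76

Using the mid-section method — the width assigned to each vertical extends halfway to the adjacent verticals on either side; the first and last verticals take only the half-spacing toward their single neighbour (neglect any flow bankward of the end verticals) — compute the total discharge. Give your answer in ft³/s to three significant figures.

202 ft³/s

w_1 = (33.7 − 7.2)/2 = 13.25 ft; q_1 = 0.70 × 0.73 × 13.25 = 6.771 ft³/s
w_2 = (42.1 − 7.2)/2 = 17.45 ft; q_2 = 1.50 × 3.41 × 17.45 = 89.26 ft³/s
w_3 = (60.7 − 33.7)/2 = 13.5 ft; q_3 = 1.53 × 3.78 × 13.5 = 78.08 ft³/s
w_4 = (67.1 − 42.1)/2 = 12.5 ft; q_4 = 1.05 × 2.00 × 12.5 = 26.25 ft³/s
w_5 = (67.1 − 60.7)/2 = 3.2 ft; q_5 = 0.76 × 0.82 × 3.2 = 1.994 ft³/s
Q = Σ qᵢ = 202.3 ft³/s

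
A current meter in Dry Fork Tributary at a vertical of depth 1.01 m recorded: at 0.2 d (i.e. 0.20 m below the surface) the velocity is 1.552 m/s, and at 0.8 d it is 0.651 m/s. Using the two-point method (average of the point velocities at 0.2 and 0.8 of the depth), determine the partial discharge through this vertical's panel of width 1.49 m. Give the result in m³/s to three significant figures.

v̄ = (1.552 + 0.651) / 2 = 1.102 m/s
q = v̄ × d × w = 1.102 × 1.01 × 1.49 = 1.658 m³/s

1.66 m³/s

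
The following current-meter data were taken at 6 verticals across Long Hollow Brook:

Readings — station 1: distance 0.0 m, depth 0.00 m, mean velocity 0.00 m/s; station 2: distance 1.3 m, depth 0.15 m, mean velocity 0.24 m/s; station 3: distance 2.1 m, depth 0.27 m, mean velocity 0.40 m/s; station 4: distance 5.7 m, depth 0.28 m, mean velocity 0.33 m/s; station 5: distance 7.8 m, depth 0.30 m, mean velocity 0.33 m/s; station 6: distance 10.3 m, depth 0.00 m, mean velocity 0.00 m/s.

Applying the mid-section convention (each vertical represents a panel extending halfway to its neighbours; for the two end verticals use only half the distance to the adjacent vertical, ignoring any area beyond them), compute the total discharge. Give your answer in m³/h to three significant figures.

w_2 = (2.1 − 0.0)/2 = 1.05 m; q_2 = 0.24 × 0.15 × 1.05 = 0.03780 m³/s
w_3 = (5.7 − 1.3)/2 = 2.2 m; q_3 = 0.40 × 0.27 × 2.2 = 0.2376 m³/s
w_4 = (7.8 − 2.1)/2 = 2.85 m; q_4 = 0.33 × 0.28 × 2.85 = 0.2633 m³/s
w_5 = (10.3 − 5.7)/2 = 2.3 m; q_5 = 0.33 × 0.30 × 2.3 = 0.2277 m³/s
Stations 1, 6 contribute zero (depth or velocity is 0).
Q = Σ qᵢ = 0.7664 m³/s
= 0.7664 × 3600 = 2759 m³/h

2760 m³/h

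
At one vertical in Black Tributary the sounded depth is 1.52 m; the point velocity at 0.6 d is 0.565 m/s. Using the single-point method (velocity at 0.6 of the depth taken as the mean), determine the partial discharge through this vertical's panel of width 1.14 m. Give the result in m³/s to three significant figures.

v̄ = v₀.₆ = 0.565 m/s
q = v̄ × d × w = 0.5650 × 1.52 × 1.14 = 0.9790 m³/s

0.979 m³/s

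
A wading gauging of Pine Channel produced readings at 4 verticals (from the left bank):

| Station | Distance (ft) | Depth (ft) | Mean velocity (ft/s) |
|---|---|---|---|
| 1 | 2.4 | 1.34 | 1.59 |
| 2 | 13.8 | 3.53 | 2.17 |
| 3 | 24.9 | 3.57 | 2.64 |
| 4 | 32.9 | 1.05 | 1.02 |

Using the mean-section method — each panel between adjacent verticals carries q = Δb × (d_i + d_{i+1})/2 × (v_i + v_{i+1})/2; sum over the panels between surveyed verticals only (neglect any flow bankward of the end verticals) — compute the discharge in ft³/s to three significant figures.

181 ft³/s

Panel 1-2: Δb = 11.4 ft, d̄ = (1.34+3.53)/2 = 2.435, v̄ = (1.59+2.17)/2 = 1.88 → q = 11.4×2.435×1.88 = 52.19 ft³/s
Panel 2-3: Δb = 11.1 ft, d̄ = (3.53+3.57)/2 = 3.55, v̄ = (2.17+2.64)/2 = 2.405 → q = 11.1×3.55×2.405 = 94.77 ft³/s
Panel 3-4: Δb = 8 ft, d̄ = (3.57+1.05)/2 = 2.31, v̄ = (2.64+1.02)/2 = 1.83 → q = 8×2.31×1.83 = 33.82 ft³/s
Q = Σ q = 180.8 ft³/s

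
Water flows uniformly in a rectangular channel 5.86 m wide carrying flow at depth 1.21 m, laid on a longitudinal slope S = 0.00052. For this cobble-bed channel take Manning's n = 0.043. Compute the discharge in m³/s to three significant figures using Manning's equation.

A = b·y = 5.86 × 1.21 = 7.091 m²
P = b + 2y = 5.86 + 2×1.21 = 8.280 m
R = A/P = 7.091/8.280 = 0.8564 m
Q = (1/n)·A·R^(2/3)·S^(1/2) = (1/0.043) × 7.091 × 0.8564^(2/3) × 0.00052^(1/2) = 3.391 m³/s

3.39 m³/s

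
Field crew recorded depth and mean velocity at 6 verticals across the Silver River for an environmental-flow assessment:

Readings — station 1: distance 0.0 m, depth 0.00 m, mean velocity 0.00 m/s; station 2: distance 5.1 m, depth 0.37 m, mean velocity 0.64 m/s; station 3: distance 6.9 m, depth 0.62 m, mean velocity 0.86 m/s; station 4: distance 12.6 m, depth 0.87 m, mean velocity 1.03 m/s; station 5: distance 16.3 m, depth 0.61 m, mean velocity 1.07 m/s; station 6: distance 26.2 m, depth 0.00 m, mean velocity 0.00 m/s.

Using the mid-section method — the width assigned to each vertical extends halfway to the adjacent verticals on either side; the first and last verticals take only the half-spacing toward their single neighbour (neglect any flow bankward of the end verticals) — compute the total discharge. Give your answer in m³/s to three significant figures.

w_2 = (6.9 − 0.0)/2 = 3.45 m; q_2 = 0.64 × 0.37 × 3.45 = 0.8170 m³/s
w_3 = (12.6 − 5.1)/2 = 3.75 m; q_3 = 0.86 × 0.62 × 3.75 = 2.000 m³/s
w_4 = (16.3 − 6.9)/2 = 4.7 m; q_4 = 1.03 × 0.87 × 4.7 = 4.212 m³/s
w_5 = (26.2 − 12.6)/2 = 6.8 m; q_5 = 1.07 × 0.61 × 6.8 = 4.438 m³/s
Stations 1, 6 contribute zero (depth or velocity is 0).
Q = Σ qᵢ = 11.47 m³/s

11.5 m³/s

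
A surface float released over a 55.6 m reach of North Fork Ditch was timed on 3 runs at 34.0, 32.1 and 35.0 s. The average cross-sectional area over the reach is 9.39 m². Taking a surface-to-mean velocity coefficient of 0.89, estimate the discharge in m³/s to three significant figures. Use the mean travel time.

t̄ = (34.0 + 32.1 + 35.0) / 3 = 33.7 s
v_surface = L / t̄ = 55.6 / 33.7 = 1.650 m/s
v_mean = 0.89 × 1.650 = 1.468 m/s
Q = A × v_mean = 9.39 × 1.468 = 13.79 m³/s

13.8 m³/s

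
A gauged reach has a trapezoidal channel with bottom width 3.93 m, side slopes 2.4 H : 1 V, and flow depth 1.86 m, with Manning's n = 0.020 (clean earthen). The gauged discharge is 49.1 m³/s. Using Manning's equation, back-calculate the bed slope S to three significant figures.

0.00329

A = (b + z·y)·y = (3.93 + 2.4×1.86)×1.86 = 15.61 m²
P = b + 2y√(1+z²) = 3.93 + 2×1.86×√(1+2.4²) = 13.60 m
R = A/P = 15.61/13.60 = 1.148 m
S = (Q·n / (1·A·R^(2/3)))² = (49.1×0.020 / (1×15.61×1.096))² = 0.003292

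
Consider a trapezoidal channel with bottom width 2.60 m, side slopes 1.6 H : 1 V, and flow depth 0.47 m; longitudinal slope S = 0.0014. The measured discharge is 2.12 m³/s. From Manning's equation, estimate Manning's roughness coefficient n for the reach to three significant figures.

0.0141

A = (b + z·y)·y = (2.60 + 1.6×0.47)×0.47 = 1.575 m²
P = b + 2y√(1+z²) = 2.60 + 2×0.47×√(1+1.6²) = 4.374 m
R = A/P = 1.575/4.374 = 0.3602 m
n = (1/Q)·A·R^(2/3)·S^(1/2) = (1/2.12) × 1.575 × 0.5063 × 0.03742 = 0.01408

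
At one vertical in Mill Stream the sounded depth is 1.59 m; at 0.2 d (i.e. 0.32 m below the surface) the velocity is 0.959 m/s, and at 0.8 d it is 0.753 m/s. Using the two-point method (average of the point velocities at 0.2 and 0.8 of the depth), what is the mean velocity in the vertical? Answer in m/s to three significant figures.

v̄ = (0.959 + 0.753) / 2 = 0.8560 m/s

0.856 m/s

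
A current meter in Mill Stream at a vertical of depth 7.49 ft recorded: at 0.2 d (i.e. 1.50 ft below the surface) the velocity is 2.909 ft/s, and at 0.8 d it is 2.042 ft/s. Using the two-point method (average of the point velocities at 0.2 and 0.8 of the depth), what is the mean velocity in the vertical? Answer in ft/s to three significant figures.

2.48 ft/s

v̄ = (2.909 + 2.042) / 2 = 2.476 ft/s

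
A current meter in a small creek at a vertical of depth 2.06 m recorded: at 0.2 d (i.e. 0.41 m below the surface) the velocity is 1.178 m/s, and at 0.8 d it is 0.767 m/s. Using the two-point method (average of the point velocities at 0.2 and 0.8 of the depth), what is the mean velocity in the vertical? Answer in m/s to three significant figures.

0.973 m/s

v̄ = (1.178 + 0.767) / 2 = 0.9725 m/s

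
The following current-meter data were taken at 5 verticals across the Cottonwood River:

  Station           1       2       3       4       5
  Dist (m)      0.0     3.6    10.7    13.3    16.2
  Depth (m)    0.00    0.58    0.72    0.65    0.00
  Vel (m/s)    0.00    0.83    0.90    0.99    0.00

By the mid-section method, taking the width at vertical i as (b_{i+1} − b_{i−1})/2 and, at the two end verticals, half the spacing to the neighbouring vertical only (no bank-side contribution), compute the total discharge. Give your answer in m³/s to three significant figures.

w_2 = (10.7 − 0.0)/2 = 5.35 m; q_2 = 0.83 × 0.58 × 5.35 = 2.575 m³/s
w_3 = (13.3 − 3.6)/2 = 4.85 m; q_3 = 0.90 × 0.72 × 4.85 = 3.143 m³/s
w_4 = (16.2 − 10.7)/2 = 2.75 m; q_4 = 0.99 × 0.65 × 2.75 = 1.770 m³/s
Stations 1, 5 contribute zero (depth or velocity is 0).
Q = Σ qᵢ = 7.488 m³/s

7.49 m³/s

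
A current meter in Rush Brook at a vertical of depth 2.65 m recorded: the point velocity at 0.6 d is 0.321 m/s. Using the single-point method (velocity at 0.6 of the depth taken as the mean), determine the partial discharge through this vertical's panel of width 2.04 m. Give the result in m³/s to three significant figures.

v̄ = v₀.₆ = 0.321 m/s
q = v̄ × d × w = 0.3210 × 2.65 × 2.04 = 1.735 m³/s

1.74 m³/s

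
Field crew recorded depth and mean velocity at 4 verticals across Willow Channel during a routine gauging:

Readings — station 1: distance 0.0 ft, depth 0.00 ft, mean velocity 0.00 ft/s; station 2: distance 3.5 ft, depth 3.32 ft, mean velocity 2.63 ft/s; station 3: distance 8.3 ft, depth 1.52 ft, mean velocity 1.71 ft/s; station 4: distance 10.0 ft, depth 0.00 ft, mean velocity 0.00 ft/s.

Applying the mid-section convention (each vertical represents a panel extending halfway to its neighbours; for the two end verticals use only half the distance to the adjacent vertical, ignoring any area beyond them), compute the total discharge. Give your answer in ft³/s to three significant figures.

w_2 = (8.3 − 0.0)/2 = 4.15 ft; q_2 = 2.63 × 3.32 × 4.15 = 36.24 ft³/s
w_3 = (10.0 − 3.5)/2 = 3.25 ft; q_3 = 1.71 × 1.52 × 3.25 = 8.447 ft³/s
Stations 1, 4 contribute zero (depth or velocity is 0).
Q = Σ qᵢ = 44.68 ft³/s

44.7 ft³/s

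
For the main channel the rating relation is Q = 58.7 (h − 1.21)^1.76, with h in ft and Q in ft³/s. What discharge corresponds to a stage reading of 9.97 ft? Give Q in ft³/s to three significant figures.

Q = 58.7 × (9.97 − 1.21)^1.76 = 58.7 × 8.76^1.76 = 2676 ft³/s

2680 ft³/s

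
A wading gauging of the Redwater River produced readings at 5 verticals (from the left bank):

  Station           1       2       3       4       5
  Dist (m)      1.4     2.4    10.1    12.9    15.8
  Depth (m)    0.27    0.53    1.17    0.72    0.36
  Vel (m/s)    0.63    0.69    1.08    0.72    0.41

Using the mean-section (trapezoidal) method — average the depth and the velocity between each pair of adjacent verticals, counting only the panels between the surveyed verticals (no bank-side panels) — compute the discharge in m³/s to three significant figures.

Panel 1-2: Δb = 1 m, d̄ = (0.27+0.53)/2 = 0.4, v̄ = (0.63+0.69)/2 = 0.66 → q = 1×0.4×0.66 = 0.2640 m³/s
Panel 2-3: Δb = 7.7 m, d̄ = (0.53+1.17)/2 = 0.85, v̄ = (0.69+1.08)/2 = 0.885 → q = 7.7×0.85×0.885 = 5.792 m³/s
Panel 3-4: Δb = 2.8 m, d̄ = (1.17+0.72)/2 = 0.945, v̄ = (1.08+0.72)/2 = 0.9 → q = 2.8×0.945×0.9 = 2.381 m³/s
Panel 4-5: Δb = 2.9 m, d̄ = (0.72+0.36)/2 = 0.54, v̄ = (0.72+0.41)/2 = 0.565 → q = 2.9×0.54×0.565 = 0.8848 m³/s
Q = Σ q = 9.323 m³/s

9.32 m³/s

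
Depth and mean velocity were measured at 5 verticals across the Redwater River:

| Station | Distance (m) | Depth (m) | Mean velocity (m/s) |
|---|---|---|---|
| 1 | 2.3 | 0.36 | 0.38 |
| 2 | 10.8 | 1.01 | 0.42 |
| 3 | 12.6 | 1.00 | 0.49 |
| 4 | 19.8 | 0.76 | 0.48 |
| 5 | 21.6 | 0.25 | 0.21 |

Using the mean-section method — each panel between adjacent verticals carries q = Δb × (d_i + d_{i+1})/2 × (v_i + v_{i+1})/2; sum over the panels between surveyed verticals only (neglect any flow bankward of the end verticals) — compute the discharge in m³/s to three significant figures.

Panel 1-2: Δb = 8.5 m, d̄ = (0.36+1.01)/2 = 0.685, v̄ = (0.38+0.42)/2 = 0.4 → q = 8.5×0.685×0.4 = 2.329 m³/s
Panel 2-3: Δb = 1.8 m, d̄ = (1.01+1.00)/2 = 1.005, v̄ = (0.42+0.49)/2 = 0.455 → q = 1.8×1.005×0.455 = 0.8231 m³/s
Panel 3-4: Δb = 7.2 m, d̄ = (1.00+0.76)/2 = 0.88, v̄ = (0.49+0.48)/2 = 0.485 → q = 7.2×0.88×0.485 = 3.073 m³/s
Panel 4-5: Δb = 1.8 m, d̄ = (0.76+0.25)/2 = 0.505, v̄ = (0.48+0.21)/2 = 0.345 → q = 1.8×0.505×0.345 = 0.3136 m³/s
Q = Σ q = 6.539 m³/s

6.54 m³/s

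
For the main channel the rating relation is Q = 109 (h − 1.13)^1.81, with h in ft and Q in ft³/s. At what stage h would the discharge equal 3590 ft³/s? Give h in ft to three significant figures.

8.02 ft

h − h₀ = (Q/C)^(1/b) = (3590/109)^(1/1.81) = 6.894 ft
h = 1.13 + 6.894 = 8.024 ft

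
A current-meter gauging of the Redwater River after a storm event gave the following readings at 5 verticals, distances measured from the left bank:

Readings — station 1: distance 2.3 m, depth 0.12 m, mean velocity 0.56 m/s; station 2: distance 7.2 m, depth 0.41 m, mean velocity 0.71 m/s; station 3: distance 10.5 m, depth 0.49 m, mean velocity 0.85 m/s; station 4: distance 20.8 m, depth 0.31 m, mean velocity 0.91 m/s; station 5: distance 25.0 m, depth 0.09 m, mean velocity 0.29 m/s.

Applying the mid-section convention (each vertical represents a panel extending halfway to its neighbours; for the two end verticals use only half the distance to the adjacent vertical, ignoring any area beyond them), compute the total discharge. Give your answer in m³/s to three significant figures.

6.29 m³/s

w_1 = (7.2 − 2.3)/2 = 2.45 m; q_1 = 0.56 × 0.12 × 2.45 = 0.1646 m³/s
w_2 = (10.5 − 2.3)/2 = 4.1 m; q_2 = 0.71 × 0.41 × 4.1 = 1.194 m³/s
w_3 = (20.8 − 7.2)/2 = 6.8 m; q_3 = 0.85 × 0.49 × 6.8 = 2.832 m³/s
w_4 = (25.0 − 10.5)/2 = 7.25 m; q_4 = 0.91 × 0.31 × 7.25 = 2.045 m³/s
w_5 = (25.0 − 20.8)/2 = 2.1 m; q_5 = 0.29 × 0.09 × 2.1 = 0.05481 m³/s
Q = Σ qᵢ = 6.290 m³/s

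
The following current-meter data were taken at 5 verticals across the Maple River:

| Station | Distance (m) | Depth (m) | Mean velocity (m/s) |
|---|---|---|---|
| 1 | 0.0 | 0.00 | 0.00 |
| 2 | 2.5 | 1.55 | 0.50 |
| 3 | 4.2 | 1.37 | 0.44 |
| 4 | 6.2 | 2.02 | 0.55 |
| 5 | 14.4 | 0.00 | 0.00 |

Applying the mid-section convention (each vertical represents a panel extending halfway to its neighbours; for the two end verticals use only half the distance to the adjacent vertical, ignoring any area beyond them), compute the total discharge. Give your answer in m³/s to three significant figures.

w_2 = (4.2 − 0.0)/2 = 2.1 m; q_2 = 0.50 × 1.55 × 2.1 = 1.628 m³/s
w_3 = (6.2 − 2.5)/2 = 1.85 m; q_3 = 0.44 × 1.37 × 1.85 = 1.115 m³/s
w_4 = (14.4 − 4.2)/2 = 5.1 m; q_4 = 0.55 × 2.02 × 5.1 = 5.666 m³/s
Stations 1, 5 contribute zero (depth or velocity is 0).
Q = Σ qᵢ = 8.409 m³/s

8.41 m³/s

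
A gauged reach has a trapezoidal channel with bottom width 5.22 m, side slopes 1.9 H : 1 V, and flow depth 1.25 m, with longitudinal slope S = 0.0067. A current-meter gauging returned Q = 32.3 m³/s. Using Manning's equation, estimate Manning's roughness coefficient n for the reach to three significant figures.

0.0224

A = (b + z·y)·y = (5.22 + 1.9×1.25)×1.25 = 9.494 m²
P = b + 2y√(1+z²) = 5.22 + 2×1.25×√(1+1.9²) = 10.59 m
R = A/P = 9.494/10.59 = 0.8967 m
n = (1/Q)·A·R^(2/3)·S^(1/2) = (1/32.3) × 9.494 × 0.9299 × 0.08185 = 0.02237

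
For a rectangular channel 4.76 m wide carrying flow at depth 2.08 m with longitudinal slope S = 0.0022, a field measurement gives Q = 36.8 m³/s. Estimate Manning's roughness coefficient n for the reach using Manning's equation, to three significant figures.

0.0135

A = b·y = 4.76 × 2.08 = 9.901 m²
P = b + 2y = 4.76 + 2×2.08 = 8.920 m
R = A/P = 9.901/8.920 = 1.110 m
n = (1/Q)·A·R^(2/3)·S^(1/2) = (1/36.8) × 9.901 × 1.072 × 0.04690 = 0.01353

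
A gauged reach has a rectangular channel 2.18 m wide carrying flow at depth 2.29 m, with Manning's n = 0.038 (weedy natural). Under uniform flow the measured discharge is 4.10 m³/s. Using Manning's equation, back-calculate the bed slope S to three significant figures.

A = b·y = 2.18 × 2.29 = 4.992 m²
P = b + 2y = 2.18 + 2×2.29 = 6.760 m
R = A/P = 4.992/6.760 = 0.7385 m
S = (Q·n / (1·A·R^(2/3)))² = (4.10×0.038 / (1×4.992×0.8170))² = 0.001459

0.00146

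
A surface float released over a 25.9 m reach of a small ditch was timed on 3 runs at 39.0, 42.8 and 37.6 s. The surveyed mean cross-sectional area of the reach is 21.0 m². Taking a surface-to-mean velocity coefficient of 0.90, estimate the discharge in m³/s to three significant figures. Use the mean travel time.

12.3 m³/s

t̄ = (39.0 + 42.8 + 37.6) / 3 = 39.8 s
v_surface = L / t̄ = 25.9 / 39.8 = 0.6508 m/s
v_mean = 0.90 × 0.6508 = 0.5857 m/s
Q = A × v_mean = 21.0 × 0.5857 = 12.30 m³/s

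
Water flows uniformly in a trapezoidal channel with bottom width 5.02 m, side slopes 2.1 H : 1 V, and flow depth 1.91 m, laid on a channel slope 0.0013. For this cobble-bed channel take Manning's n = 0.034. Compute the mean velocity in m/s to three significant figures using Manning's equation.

A = (b + z·y)·y = (5.02 + 2.1×1.91)×1.91 = 17.25 m²
P = b + 2y√(1+z²) = 5.02 + 2×1.91×√(1+2.1²) = 13.91 m
R = A/P = 17.25/13.91 = 1.240 m
Q = (1/n)·A·R^(2/3)·S^(1/2) = (1/0.034) × 17.25 × 1.240^(2/3) × 0.0013^(1/2) = 21.12 m³/s
V = Q/A = 21.12/17.25 = 1.224 m/s

1.22 m/s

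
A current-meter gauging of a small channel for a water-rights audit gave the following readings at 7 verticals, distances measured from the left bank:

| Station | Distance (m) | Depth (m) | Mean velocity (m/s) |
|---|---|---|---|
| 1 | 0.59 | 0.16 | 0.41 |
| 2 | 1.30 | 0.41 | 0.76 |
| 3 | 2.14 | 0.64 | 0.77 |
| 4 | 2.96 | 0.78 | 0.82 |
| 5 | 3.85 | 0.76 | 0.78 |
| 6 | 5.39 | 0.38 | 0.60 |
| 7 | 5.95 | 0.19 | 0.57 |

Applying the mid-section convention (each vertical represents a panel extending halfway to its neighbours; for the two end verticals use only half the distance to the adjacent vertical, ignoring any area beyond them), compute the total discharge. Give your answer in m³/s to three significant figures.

2.21 m³/s

w_1 = (1.30 − 0.59)/2 = 0.355 m; q_1 = 0.41 × 0.16 × 0.355 = 0.02329 m³/s
w_2 = (2.14 − 0.59)/2 = 0.775 m; q_2 = 0.76 × 0.41 × 0.775 = 0.2415 m³/s
w_3 = (2.96 − 1.30)/2 = 0.83 m; q_3 = 0.77 × 0.64 × 0.83 = 0.4090 m³/s
w_4 = (3.85 − 2.14)/2 = 0.855 m; q_4 = 0.82 × 0.78 × 0.855 = 0.5469 m³/s
w_5 = (5.39 − 2.96)/2 = 1.215 m; q_5 = 0.78 × 0.76 × 1.215 = 0.7203 m³/s
w_6 = (5.95 − 3.85)/2 = 1.05 m; q_6 = 0.60 × 0.38 × 1.05 = 0.2394 m³/s
w_7 = (5.95 − 5.39)/2 = 0.28 m; q_7 = 0.57 × 0.19 × 0.28 = 0.03032 m³/s
Q = Σ qᵢ = 2.211 m³/s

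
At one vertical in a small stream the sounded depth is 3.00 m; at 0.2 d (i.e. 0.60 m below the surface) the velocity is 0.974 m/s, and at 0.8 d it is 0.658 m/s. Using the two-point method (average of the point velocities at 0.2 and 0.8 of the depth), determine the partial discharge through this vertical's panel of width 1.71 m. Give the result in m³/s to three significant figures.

4.19 m³/s

v̄ = (0.974 + 0.658) / 2 = 0.8160 m/s
q = v̄ × d × w = 0.8160 × 3.00 × 1.71 = 4.186 m³/s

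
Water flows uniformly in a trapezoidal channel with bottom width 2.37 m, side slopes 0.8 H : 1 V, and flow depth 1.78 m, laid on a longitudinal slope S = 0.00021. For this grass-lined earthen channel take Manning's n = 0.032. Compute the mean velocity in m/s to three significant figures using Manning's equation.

0.445 m/s

A = (b + z·y)·y = (2.37 + 0.8×1.78)×1.78 = 6.753 m²
P = b + 2y√(1+z²) = 2.37 + 2×1.78×√(1+0.8²) = 6.929 m
R = A/P = 6.753/6.929 = 0.9746 m
Q = (1/n)·A·R^(2/3)·S^(1/2) = (1/0.032) × 6.753 × 0.9746^(2/3) × 0.00021^(1/2) = 3.006 m³/s
V = Q/A = 3.006/6.753 = 0.4452 m/s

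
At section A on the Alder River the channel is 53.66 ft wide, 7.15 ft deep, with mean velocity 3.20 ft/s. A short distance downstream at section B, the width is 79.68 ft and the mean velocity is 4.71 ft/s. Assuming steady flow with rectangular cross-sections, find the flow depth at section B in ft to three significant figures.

Q = A₁V₁ = (53.66×7.15) × 3.20 = 1228 ft³/s
d₂ = Q/(b₂ V₂) = 1228/(79.68×4.71) = 3.271 ft

3.27 ft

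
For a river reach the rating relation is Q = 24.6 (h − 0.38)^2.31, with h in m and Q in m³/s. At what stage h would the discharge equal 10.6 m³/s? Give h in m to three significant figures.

h − h₀ = (Q/C)^(1/b) = (10.6/24.6)^(1/2.31) = 0.6946 m
h = 0.38 + 0.6946 = 1.075 m

1.07 m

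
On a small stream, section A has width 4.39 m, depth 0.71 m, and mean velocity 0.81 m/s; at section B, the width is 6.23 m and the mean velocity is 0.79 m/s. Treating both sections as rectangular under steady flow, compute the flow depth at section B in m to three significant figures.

Q = A₁V₁ = (4.39×0.71) × 0.81 = 2.525 m³/s
d₂ = Q/(b₂ V₂) = 2.525/(6.23×0.79) = 0.5130 m

0.513 m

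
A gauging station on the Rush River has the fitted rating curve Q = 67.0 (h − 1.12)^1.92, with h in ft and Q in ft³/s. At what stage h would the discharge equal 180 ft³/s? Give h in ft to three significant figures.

2.79 ft

h − h₀ = (Q/C)^(1/b) = (180/67.0)^(1/1.92) = 1.673 ft
h = 1.12 + 1.673 = 2.793 ft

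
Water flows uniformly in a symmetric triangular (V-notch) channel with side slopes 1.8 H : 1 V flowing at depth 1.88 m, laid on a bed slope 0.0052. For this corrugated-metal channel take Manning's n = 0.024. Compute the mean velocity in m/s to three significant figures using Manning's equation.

2.64 m/s

A = z·y² = 1.8×1.88² = 6.362 m²
P = 2y√(1+z²) = 2×1.88×√(1+1.8²) = 7.742 m
R = A/P = 6.362/7.742 = 0.8217 m
Q = (1/n)·A·R^(2/3)·S^(1/2) = (1/0.024) × 6.362 × 0.8217^(2/3) × 0.0052^(1/2) = 16.77 m³/s
V = Q/A = 16.77/6.362 = 2.636 m/s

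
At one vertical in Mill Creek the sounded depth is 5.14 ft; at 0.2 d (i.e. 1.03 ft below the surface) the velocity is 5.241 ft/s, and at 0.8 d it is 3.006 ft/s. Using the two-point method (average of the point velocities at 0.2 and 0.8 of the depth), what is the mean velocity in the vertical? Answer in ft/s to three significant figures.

v̄ = (5.241 + 3.006) / 2 = 4.124 ft/s

4.12 ft/s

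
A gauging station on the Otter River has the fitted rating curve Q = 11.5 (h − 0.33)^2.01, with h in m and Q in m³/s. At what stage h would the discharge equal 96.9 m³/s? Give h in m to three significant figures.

h − h₀ = (Q/C)^(1/b) = (96.9/11.5)^(1/2.01) = 2.887 m
h = 0.33 + 2.887 = 3.217 m

3.22 m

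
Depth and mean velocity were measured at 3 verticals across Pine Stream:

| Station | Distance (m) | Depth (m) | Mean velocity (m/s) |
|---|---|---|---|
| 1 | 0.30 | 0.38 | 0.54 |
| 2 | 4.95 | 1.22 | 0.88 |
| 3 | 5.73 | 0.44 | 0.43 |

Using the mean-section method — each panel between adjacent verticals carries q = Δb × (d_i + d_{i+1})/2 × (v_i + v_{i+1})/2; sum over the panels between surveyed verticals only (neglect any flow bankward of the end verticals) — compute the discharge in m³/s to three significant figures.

3.07 m³/s

Panel 1-2: Δb = 4.65 m, d̄ = (0.38+1.22)/2 = 0.8, v̄ = (0.54+0.88)/2 = 0.71 → q = 4.65×0.8×0.71 = 2.641 m³/s
Panel 2-3: Δb = 0.78 m, d̄ = (1.22+0.44)/2 = 0.83, v̄ = (0.88+0.43)/2 = 0.655 → q = 0.78×0.83×0.655 = 0.4240 m³/s
Q = Σ q = 3.065 m³/s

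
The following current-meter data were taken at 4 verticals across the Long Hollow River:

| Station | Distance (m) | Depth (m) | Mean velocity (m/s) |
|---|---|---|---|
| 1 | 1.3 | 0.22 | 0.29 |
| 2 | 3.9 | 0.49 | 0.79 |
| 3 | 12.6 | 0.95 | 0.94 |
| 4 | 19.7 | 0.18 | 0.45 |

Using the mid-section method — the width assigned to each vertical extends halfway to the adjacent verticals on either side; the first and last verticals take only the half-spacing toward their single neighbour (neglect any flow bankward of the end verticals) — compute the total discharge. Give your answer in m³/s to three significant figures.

w_1 = (3.9 − 1.3)/2 = 1.3 m; q_1 = 0.29 × 0.22 × 1.3 = 0.08294 m³/s
w_2 = (12.6 − 1.3)/2 = 5.65 m; q_2 = 0.79 × 0.49 × 5.65 = 2.187 m³/s
w_3 = (19.7 − 3.9)/2 = 7.9 m; q_3 = 0.94 × 0.95 × 7.9 = 7.055 m³/s
w_4 = (19.7 − 12.6)/2 = 3.55 m; q_4 = 0.45 × 0.18 × 3.55 = 0.2876 m³/s
Q = Σ qᵢ = 9.612 m³/s

9.61 m³/s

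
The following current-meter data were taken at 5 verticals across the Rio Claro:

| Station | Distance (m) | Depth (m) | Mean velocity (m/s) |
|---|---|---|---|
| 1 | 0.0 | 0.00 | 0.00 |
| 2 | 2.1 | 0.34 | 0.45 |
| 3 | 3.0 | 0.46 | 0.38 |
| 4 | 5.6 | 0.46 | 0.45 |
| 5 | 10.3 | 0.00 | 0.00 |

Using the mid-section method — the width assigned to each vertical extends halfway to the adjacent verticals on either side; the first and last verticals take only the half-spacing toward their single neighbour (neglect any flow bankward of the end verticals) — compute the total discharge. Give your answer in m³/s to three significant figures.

1.29 m³/s

w_2 = (3.0 − 0.0)/2 = 1.5 m; q_2 = 0.45 × 0.34 × 1.5 = 0.2295 m³/s
w_3 = (5.6 − 2.1)/2 = 1.75 m; q_3 = 0.38 × 0.46 × 1.75 = 0.3059 m³/s
w_4 = (10.3 − 3.0)/2 = 3.65 m; q_4 = 0.45 × 0.46 × 3.65 = 0.7556 m³/s
Stations 1, 5 contribute zero (depth or velocity is 0).
Q = Σ qᵢ = 1.291 m³/s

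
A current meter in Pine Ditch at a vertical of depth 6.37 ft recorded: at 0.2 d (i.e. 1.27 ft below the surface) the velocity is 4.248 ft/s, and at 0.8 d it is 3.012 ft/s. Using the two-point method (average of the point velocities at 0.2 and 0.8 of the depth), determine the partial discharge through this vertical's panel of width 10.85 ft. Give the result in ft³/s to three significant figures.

251 ft³/s

v̄ = (4.248 + 3.012) / 2 = 3.630 ft/s
q = v̄ × d × w = 3.630 × 6.37 × 10.85 = 250.9 ft³/s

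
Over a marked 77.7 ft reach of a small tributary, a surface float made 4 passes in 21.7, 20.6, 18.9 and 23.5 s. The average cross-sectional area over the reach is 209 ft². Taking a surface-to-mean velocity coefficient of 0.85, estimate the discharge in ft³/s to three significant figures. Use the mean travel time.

t̄ = (21.7 + 20.6 + 18.9 + 23.5) / 4 = 21.175 s
v_surface = L / t̄ = 77.7 / 21.175 = 3.669 ft/s
v_mean = 0.85 × 3.669 = 3.119 ft/s
Q = A × v_mean = 209 × 3.119 = 651.9 ft³/s

652 ft³/s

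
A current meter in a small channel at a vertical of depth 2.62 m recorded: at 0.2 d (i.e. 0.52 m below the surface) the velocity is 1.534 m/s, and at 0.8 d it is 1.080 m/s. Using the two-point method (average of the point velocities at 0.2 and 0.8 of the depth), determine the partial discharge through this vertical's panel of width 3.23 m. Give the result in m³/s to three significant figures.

11.1 m³/s

v̄ = (1.534 + 1.080) / 2 = 1.307 m/s
q = v̄ × d × w = 1.307 × 2.62 × 3.23 = 11.06 m³/s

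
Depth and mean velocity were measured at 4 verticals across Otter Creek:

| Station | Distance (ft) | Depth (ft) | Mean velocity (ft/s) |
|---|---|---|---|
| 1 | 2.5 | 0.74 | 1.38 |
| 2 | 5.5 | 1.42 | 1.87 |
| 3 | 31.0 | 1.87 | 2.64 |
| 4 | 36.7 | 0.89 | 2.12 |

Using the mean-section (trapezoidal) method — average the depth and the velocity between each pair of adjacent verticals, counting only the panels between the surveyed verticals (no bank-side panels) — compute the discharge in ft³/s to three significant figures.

119 ft³/s

Panel 1-2: Δb = 3 ft, d̄ = (0.74+1.42)/2 = 1.08, v̄ = (1.38+1.87)/2 = 1.625 → q = 3×1.08×1.625 = 5.265 ft³/s
Panel 2-3: Δb = 25.5 ft, d̄ = (1.42+1.87)/2 = 1.645, v̄ = (1.87+2.64)/2 = 2.255 → q = 25.5×1.645×2.255 = 94.59 ft³/s
Panel 3-4: Δb = 5.7 ft, d̄ = (1.87+0.89)/2 = 1.38, v̄ = (2.64+2.12)/2 = 2.38 → q = 5.7×1.38×2.38 = 18.72 ft³/s
Q = Σ q = 118.6 ft³/s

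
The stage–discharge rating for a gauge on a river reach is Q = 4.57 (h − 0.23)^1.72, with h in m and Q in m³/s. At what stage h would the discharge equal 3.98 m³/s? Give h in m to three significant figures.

1.15 m

h − h₀ = (Q/C)^(1/b) = (3.98/4.57)^(1/1.72) = 0.9228 m
h = 0.23 + 0.9228 = 1.153 m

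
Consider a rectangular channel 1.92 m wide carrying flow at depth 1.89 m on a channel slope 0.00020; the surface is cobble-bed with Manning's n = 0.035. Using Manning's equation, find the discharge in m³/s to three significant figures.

1.09 m³/s

A = b·y = 1.92 × 1.89 = 3.629 m²
P = b + 2y = 1.92 + 2×1.89 = 5.700 m
R = A/P = 3.629/5.700 = 0.6366 m
Q = (1/n)·A·R^(2/3)·S^(1/2) = (1/0.035) × 3.629 × 0.6366^(2/3) × 0.00020^(1/2) = 1.085 m³/s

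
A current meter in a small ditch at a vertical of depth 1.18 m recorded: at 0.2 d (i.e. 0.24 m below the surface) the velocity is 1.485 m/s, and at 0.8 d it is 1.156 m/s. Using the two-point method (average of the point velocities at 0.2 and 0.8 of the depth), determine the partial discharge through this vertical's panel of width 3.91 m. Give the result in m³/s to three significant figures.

v̄ = (1.485 + 1.156) / 2 = 1.321 m/s
q = v̄ × d × w = 1.321 × 1.18 × 3.91 = 6.093 m³/s

6.09 m³/s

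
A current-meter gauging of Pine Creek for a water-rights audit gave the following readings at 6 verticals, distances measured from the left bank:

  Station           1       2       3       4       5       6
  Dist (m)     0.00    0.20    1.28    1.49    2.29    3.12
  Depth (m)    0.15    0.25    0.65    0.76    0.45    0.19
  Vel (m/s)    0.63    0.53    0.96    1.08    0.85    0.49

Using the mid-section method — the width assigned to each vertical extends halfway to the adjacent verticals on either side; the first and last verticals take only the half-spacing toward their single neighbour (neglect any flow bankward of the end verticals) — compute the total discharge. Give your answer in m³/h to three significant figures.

w_1 = (0.20 − 0.00)/2 = 0.1 m; q_1 = 0.63 × 0.15 × 0.1 = 0.009450 m³/s
w_2 = (1.28 − 0.00)/2 = 0.64 m; q_2 = 0.53 × 0.25 × 0.64 = 0.08480 m³/s
w_3 = (1.49 − 0.20)/2 = 0.645 m; q_3 = 0.96 × 0.65 × 0.645 = 0.4025 m³/s
w_4 = (2.29 − 1.28)/2 = 0.505 m; q_4 = 1.08 × 0.76 × 0.505 = 0.4145 m³/s
w_5 = (3.12 − 1.49)/2 = 0.815 m; q_5 = 0.85 × 0.45 × 0.815 = 0.3117 m³/s
w_6 = (3.12 − 2.29)/2 = 0.415 m; q_6 = 0.49 × 0.19 × 0.415 = 0.03864 m³/s
Q = Σ qᵢ = 1.262 m³/s
= 1.262 × 3600 = 4542 m³/h

4540 m³/h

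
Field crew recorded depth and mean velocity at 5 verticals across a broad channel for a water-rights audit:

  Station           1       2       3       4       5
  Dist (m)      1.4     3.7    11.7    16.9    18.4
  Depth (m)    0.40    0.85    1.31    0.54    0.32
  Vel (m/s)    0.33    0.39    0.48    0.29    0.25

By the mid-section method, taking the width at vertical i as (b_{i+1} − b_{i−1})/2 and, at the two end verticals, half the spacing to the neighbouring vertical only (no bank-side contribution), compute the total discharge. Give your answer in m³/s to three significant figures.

6.59 m³/s

w_1 = (3.7 − 1.4)/2 = 1.15 m; q_1 = 0.33 × 0.40 × 1.15 = 0.1518 m³/s
w_2 = (11.7 − 1.4)/2 = 5.15 m; q_2 = 0.39 × 0.85 × 5.15 = 1.707 m³/s
w_3 = (16.9 − 3.7)/2 = 6.6 m; q_3 = 0.48 × 1.31 × 6.6 = 4.150 m³/s
w_4 = (18.4 − 11.7)/2 = 3.35 m; q_4 = 0.29 × 0.54 × 3.35 = 0.5246 m³/s
w_5 = (18.4 − 16.9)/2 = 0.75 m; q_5 = 0.25 × 0.32 × 0.75 = 0.06000 m³/s
Q = Σ qᵢ = 6.594 m³/s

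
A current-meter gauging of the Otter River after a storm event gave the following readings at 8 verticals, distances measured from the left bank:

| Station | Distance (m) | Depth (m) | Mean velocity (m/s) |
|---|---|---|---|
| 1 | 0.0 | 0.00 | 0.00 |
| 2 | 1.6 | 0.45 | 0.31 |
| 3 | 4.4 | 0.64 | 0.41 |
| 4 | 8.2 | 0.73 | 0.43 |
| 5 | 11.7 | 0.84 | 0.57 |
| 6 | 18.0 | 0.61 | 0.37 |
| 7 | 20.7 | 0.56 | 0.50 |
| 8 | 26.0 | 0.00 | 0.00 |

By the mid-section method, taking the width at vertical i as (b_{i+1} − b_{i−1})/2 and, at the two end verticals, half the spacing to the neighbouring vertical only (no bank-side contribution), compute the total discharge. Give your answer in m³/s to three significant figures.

6.80 m³/s

w_2 = (4.4 − 0.0)/2 = 2.2 m; q_2 = 0.31 × 0.45 × 2.2 = 0.3069 m³/s
w_3 = (8.2 − 1.6)/2 = 3.3 m; q_3 = 0.41 × 0.64 × 3.3 = 0.8659 m³/s
w_4 = (11.7 − 4.4)/2 = 3.65 m; q_4 = 0.43 × 0.73 × 3.65 = 1.146 m³/s
w_5 = (18.0 − 8.2)/2 = 4.9 m; q_5 = 0.57 × 0.84 × 4.9 = 2.346 m³/s
w_6 = (20.7 − 11.7)/2 = 4.5 m; q_6 = 0.37 × 0.61 × 4.5 = 1.016 m³/s
w_7 = (26.0 − 18.0)/2 = 4 m; q_7 = 0.50 × 0.56 × 4 = 1.120 m³/s
Stations 1, 8 contribute zero (depth or velocity is 0).
Q = Σ qᵢ = 6.800 m³/s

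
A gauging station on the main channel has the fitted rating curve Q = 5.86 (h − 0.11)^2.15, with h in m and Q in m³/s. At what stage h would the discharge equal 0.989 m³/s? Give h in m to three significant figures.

0.547 m

h − h₀ = (Q/C)^(1/b) = (0.989/5.86)^(1/2.15) = 0.4371 m
h = 0.11 + 0.4371 = 0.5471 m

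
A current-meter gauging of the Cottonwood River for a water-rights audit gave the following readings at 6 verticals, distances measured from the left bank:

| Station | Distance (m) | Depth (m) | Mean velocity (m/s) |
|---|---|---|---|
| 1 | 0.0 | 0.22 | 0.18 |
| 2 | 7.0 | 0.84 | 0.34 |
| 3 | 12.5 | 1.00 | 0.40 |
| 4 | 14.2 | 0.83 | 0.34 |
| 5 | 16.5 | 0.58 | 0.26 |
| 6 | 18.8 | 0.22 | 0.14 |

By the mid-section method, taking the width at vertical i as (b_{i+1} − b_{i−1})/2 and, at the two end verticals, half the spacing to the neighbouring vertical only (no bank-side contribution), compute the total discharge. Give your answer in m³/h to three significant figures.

15500 m³/h

w_1 = (7.0 − 0.0)/2 = 3.5 m; q_1 = 0.18 × 0.22 × 3.5 = 0.1386 m³/s
w_2 = (12.5 − 0.0)/2 = 6.25 m; q_2 = 0.34 × 0.84 × 6.25 = 1.785 m³/s
w_3 = (14.2 − 7.0)/2 = 3.6 m; q_3 = 0.40 × 1.00 × 3.6 = 1.440 m³/s
w_4 = (16.5 − 12.5)/2 = 2 m; q_4 = 0.34 × 0.83 × 2 = 0.5644 m³/s
w_5 = (18.8 − 14.2)/2 = 2.3 m; q_5 = 0.26 × 0.58 × 2.3 = 0.3468 m³/s
w_6 = (18.8 − 16.5)/2 = 1.15 m; q_6 = 0.14 × 0.22 × 1.15 = 0.03542 m³/s
Q = Σ qᵢ = 4.310 m³/s
= 4.310 × 3600 = 15520 m³/h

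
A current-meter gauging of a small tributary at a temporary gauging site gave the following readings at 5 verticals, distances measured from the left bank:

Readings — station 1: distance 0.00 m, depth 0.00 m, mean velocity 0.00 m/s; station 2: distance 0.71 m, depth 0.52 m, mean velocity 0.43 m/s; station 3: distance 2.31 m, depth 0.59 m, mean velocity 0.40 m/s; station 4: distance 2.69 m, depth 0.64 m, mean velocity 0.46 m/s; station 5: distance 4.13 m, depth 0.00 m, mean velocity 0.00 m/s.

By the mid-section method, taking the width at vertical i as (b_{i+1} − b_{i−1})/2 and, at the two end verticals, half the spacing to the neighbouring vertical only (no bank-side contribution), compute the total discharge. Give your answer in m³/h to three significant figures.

2740 m³/h

w_2 = (2.31 − 0.00)/2 = 1.155 m; q_2 = 0.43 × 0.52 × 1.155 = 0.2583 m³/s
w_3 = (2.69 − 0.71)/2 = 0.99 m; q_3 = 0.40 × 0.59 × 0.99 = 0.2336 m³/s
w_4 = (4.13 − 2.31)/2 = 0.91 m; q_4 = 0.46 × 0.64 × 0.91 = 0.2679 m³/s
Stations 1, 5 contribute zero (depth or velocity is 0).
Q = Σ qᵢ = 0.7598 m³/s
= 0.7598 × 3600 = 2735 m³/h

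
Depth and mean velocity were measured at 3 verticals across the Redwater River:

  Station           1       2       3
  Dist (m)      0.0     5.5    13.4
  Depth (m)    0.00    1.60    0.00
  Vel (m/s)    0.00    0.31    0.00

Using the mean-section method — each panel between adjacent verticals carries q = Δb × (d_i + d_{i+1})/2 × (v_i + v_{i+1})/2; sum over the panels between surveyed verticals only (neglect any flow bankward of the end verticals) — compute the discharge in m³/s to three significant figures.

1.66 m³/s

Panel 1-2: Δb = 5.5 m, d̄ = (0.00+1.60)/2 = 0.8, v̄ = (0.00+0.31)/2 = 0.155 → q = 5.5×0.8×0.155 = 0.6820 m³/s
Panel 2-3: Δb = 7.9 m, d̄ = (1.60+0.00)/2 = 0.8, v̄ = (0.31+0.00)/2 = 0.155 → q = 7.9×0.8×0.155 = 0.9796 m³/s
Q = Σ q = 1.662 m³/s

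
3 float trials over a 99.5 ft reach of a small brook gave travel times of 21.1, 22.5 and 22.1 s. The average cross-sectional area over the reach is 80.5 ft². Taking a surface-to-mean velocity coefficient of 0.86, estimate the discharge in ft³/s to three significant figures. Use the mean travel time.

t̄ = (21.1 + 22.5 + 22.1) / 3 = 21.9 s
v_surface = L / t̄ = 99.5 / 21.9 = 4.543 ft/s
v_mean = 0.86 × 4.543 = 3.907 ft/s
Q = A × v_mean = 80.5 × 3.907 = 314.5 ft³/s

315 ft³/s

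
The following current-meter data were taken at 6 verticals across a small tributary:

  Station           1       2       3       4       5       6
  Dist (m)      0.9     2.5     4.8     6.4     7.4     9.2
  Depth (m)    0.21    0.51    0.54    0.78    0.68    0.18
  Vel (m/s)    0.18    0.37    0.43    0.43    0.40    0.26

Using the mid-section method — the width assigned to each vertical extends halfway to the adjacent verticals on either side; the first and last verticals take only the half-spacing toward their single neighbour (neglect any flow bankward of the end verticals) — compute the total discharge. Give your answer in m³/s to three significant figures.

w_1 = (2.5 − 0.9)/2 = 0.8 m; q_1 = 0.18 × 0.21 × 0.8 = 0.03024 m³/s
w_2 = (4.8 − 0.9)/2 = 1.95 m; q_2 = 0.37 × 0.51 × 1.95 = 0.3680 m³/s
w_3 = (6.4 − 2.5)/2 = 1.95 m; q_3 = 0.43 × 0.54 × 1.95 = 0.4528 m³/s
w_4 = (7.4 − 4.8)/2 = 1.3 m; q_4 = 0.43 × 0.78 × 1.3 = 0.4360 m³/s
w_5 = (9.2 − 6.4)/2 = 1.4 m; q_5 = 0.40 × 0.68 × 1.4 = 0.3808 m³/s
w_6 = (9.2 − 7.4)/2 = 0.9 m; q_6 = 0.26 × 0.18 × 0.9 = 0.04212 m³/s
Q = Σ qᵢ = 1.710 m³/s

1.71 m³/s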